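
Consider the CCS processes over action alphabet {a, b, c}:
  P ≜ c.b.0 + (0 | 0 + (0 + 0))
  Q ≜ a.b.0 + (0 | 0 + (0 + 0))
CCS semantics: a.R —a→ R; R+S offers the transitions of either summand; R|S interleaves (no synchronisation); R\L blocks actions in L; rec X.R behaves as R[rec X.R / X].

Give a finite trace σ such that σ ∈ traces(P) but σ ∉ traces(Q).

LTS(P): 3 reachable states
  m0 = c.b.0 + (0 | 0 + (0 + 0)) | -c-> m1
  m1 = b.0 | -b-> m2
  m2 = 0 | ·
LTS(Q): 3 reachable states
  n0 = a.b.0 + (0 | 0 + (0 + 0)) | -a-> n1
  n1 = b.0 | -b-> n2
  n2 = 0 | ·
Trace ⟨c⟩ through P, begin at {m0}:
  after c @ step 1: {m1}
  — P admits the full trace.
Trace ⟨c⟩ through Q, begin at {n0}:
  after c @ step 1: ∅  — Q cannot continue

c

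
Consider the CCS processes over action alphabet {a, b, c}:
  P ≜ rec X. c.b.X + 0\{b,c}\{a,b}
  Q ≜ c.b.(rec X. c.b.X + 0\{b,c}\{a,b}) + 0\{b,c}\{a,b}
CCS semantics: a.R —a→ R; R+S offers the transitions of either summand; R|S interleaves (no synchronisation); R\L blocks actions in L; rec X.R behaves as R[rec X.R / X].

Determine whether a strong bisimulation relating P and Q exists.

P ~ Q

Reachable graph of P (2 states):
  m0 = rec X. c.b.X + 0\{b,c}\{a,b} :: =c=> m1
  m1 = b.(rec X. c.b.X + 0\{b,c}\{a,b}) :: =b=> m0
Reachable graph of Q (3 states):
  n0 = c.b.(rec X. c.b.X + 0\{b,c}\{a,b}) + 0\{b,c}\{a,b} :: =c=> n1
  n1 = b.(rec X. c.b.X + 0\{b,c}\{a,b}) :: =b=> n2
  n2 = rec X. c.b.X + 0\{b,c}\{a,b} :: =c=> n1
Coarsest stable partition (strong bisimilarity classes):
  B0 = {m0, n0, n2}
  B1 = {m1, n1}
m0 ∈ B0, n0 ∈ B0 → same block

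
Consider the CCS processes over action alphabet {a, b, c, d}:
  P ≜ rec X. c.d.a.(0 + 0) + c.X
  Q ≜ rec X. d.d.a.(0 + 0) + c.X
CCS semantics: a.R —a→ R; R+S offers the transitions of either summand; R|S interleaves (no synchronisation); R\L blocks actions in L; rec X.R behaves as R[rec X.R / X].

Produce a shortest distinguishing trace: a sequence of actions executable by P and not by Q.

cda

P's transition system — 4 states:
  p0 = rec X. c.d.a.(0 + 0) + c.X has moves —c→ p0, —c→ p1
  p1 = d.a.(0 + 0) has moves —d→ p2
  p2 = a.(0 + 0) has moves —a→ p3
  p3 = 0 + 0 has moves ·
Q's transition system — 4 states:
  q0 = rec X. d.d.a.(0 + 0) + c.X has moves —c→ q0, —d→ q1
  q1 = d.a.(0 + 0) has moves —d→ q2
  q2 = a.(0 + 0) has moves —a→ q3
  q3 = 0 + 0 has moves ·
Executing cda from P (initial set {p0}):
  after c @ step 1: {p0, p1}
  after d @ step 2: {p2}
  after a @ step 3: {p3}
  P completes σ.
Executing cda from Q (initial set {q0}):
  after c @ step 1: {q0}
  after d @ step 2: {q1}
  after a @ step 3: ∅ (Q stuck)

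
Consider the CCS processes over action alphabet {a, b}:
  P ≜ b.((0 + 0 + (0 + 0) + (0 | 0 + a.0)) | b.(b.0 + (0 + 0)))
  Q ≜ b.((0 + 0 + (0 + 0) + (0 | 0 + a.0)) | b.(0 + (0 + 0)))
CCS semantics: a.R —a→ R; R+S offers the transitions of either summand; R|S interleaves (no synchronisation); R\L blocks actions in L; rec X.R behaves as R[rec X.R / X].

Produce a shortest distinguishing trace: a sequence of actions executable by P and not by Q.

bbb

Reachable graph of P (7 states):
  m0 = b.((0 + 0 + (0 + 0) + (0 | 0 + a.0)) | b.(b.0 + (0 + 0))) → =b=> m1
  m1 = (0 + 0 + (0 + 0) + (0 | 0 + a.0)) | b.(b.0 + (0 + 0)) → =a=> m2, =b=> m3
  m2 = 0 | b.(b.0 + (0 + 0)) → =b=> m4
  m3 = (0 + 0 + (0 + 0) + (0 | 0 + a.0)) | (b.0 + (0 + 0)) → =a=> m4, =b=> m5
  m4 = 0 | (b.0 + (0 + 0)) → =b=> m6
  m5 = (0 + 0 + (0 + 0) + (0 | 0 + a.0)) | 0 → =a=> m6
  m6 = 0 | 0 → (no moves)
Reachable graph of Q (5 states):
  n0 = b.((0 + 0 + (0 + 0) + (0 | 0 + a.0)) | b.(0 + (0 + 0))) → =b=> n1
  n1 = (0 + 0 + (0 + 0) + (0 | 0 + a.0)) | b.(0 + (0 + 0)) → =a=> n2, =b=> n3
  n2 = 0 | b.(0 + (0 + 0)) → =b=> n4
  n3 = (0 + 0 + (0 + 0) + (0 | 0 + a.0)) | (0 + (0 + 0)) → =a=> n4
  n4 = 0 | (0 + (0 + 0)) → (no moves)
Trace ⟨bbb⟩ through P, begin at {m0}:
  step 1 (b): {m1}
  step 2 (b): {m3}
  step 3 (b): {m5}
  P completes σ.
Trace ⟨bbb⟩ through Q, begin at {n0}:
  step 1 (b): {n1}
  step 2 (b): {n3}
  step 3 (b): ∅ (Q stuck)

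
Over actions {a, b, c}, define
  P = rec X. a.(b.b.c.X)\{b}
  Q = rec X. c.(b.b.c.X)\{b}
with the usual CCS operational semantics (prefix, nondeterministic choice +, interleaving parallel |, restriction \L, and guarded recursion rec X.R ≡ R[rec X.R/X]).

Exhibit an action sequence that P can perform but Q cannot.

a

P's transition system — 2 states:
  u0 = rec X. a.(b.b.c.X)\{b} → —a→ u1
  u1 = (b.b.c.(rec X. a.(b.b.c.X)\{b}))\{b} → stopped
Q's transition system — 2 states:
  v0 = rec X. c.(b.b.c.X)\{b} → —c→ v1
  v1 = (b.b.c.(rec X. c.(b.b.c.X)\{b}))\{b} → stopped
Trace ⟨a⟩ through P, begin at {u0}:
  step 1 (a): {u1}
  P completes σ.
Trace ⟨a⟩ through Q, begin at {v0}:
  step 1 (a): ∅  — Q cannot continue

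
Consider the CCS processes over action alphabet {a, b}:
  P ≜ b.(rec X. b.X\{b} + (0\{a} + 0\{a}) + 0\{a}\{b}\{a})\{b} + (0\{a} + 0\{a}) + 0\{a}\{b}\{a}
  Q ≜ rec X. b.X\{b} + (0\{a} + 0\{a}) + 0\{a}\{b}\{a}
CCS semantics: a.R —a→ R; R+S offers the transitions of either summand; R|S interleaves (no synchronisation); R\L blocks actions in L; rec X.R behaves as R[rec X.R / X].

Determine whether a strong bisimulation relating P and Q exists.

P ~ Q

P's transition system — 2 states:
  u0 = b.(rec X. b.X\{b} + (0\{a} + 0\{a}) + 0\{a}\{b}\{a})\{b} + (0\{a} + 0\{a}) + 0\{a}\{b}\{a} | =b=> u1
  u1 = (rec X. b.X\{b} + (0\{a} + 0\{a}) + 0\{a}\{b}\{a})\{b} | deadlocked
Q's transition system — 2 states:
  v0 = rec X. b.X\{b} + (0\{a} + 0\{a}) + 0\{a}\{b}\{a} | =b=> v1
  v1 = (rec X. b.X\{b} + (0\{a} + 0\{a}) + 0\{a}\{b}\{a})\{b} | deadlocked
Partition-refinement fixed point:
  B0 = {u0, v0}
  B1 = {u1, v1}
u0 ∈ B0, v0 ∈ B0 → same block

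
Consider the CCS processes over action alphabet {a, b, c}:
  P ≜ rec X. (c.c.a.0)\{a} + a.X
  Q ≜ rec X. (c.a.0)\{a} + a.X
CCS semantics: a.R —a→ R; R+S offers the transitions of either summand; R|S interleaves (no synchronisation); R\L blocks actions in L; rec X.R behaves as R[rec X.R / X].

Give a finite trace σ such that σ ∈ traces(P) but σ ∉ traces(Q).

cc

P's transition system — 3 states:
  u0 = rec X. (c.c.a.0)\{a} + a.X → -a-> u0, -c-> u1
  u1 = (c.a.0)\{a} → -c-> u2
  u2 = (a.0)\{a} → (no moves)
Q's transition system — 2 states:
  v0 = rec X. (c.a.0)\{a} + a.X → -a-> v0, -c-> v1
  v1 = (a.0)\{a} → (no moves)
Run σ = ⟨cc⟩ on P: start {u0}
  after c @ step 1: {u1}
  after c @ step 2: {u2}
  — P admits the full trace.
Run σ = ⟨cc⟩ on Q: start {v0}
  after c @ step 1: {v1}
  after c @ step 2: no successor for Q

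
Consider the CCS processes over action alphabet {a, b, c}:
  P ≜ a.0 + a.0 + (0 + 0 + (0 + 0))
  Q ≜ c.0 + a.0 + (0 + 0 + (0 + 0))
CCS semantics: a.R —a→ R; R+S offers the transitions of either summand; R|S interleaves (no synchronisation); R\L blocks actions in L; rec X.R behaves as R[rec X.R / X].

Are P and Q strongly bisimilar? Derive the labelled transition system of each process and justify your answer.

LTS(P): 2 reachable states
  u0 = a.0 + a.0 + (0 + 0 + (0 + 0)) has moves -a-> u1
  u1 = 0 has moves stopped
LTS(Q): 2 reachable states
  v0 = c.0 + a.0 + (0 + 0 + (0 + 0)) has moves -a-> v1, -c-> v1
  v1 = 0 has moves stopped
Bisimilarity quotient blocks:
  B0 = {u0}
  B1 = {u1, v1}
  B2 = {v0}
u0 ∈ B0, v0 ∈ B2 → different blocks

NO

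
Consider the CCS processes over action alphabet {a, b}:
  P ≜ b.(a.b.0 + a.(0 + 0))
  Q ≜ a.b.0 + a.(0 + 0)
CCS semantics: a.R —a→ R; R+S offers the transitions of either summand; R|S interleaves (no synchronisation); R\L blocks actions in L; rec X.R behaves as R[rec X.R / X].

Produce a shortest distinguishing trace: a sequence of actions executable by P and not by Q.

b

P's transition system — 5 states:
  p0 = b.(a.b.0 + a.(0 + 0)) ⊢ =b=> p1
  p1 = a.b.0 + a.(0 + 0) ⊢ =a=> p2, =a=> p3
  p2 = 0 + 0 ⊢ (no moves)
  p3 = b.0 ⊢ =b=> p4
  p4 = 0 ⊢ (no moves)
Q's transition system — 4 states:
  q0 = a.b.0 + a.(0 + 0) ⊢ =a=> q1, =a=> q2
  q1 = 0 + 0 ⊢ (no moves)
  q2 = b.0 ⊢ =b=> q3
  q3 = 0 ⊢ (no moves)
Executing b from P (initial set {p0}):
  after b @ step 1: {p1}
  — P admits the full trace.
Executing b from Q (initial set {q0}):
  after b @ step 1: ∅ (Q stuck)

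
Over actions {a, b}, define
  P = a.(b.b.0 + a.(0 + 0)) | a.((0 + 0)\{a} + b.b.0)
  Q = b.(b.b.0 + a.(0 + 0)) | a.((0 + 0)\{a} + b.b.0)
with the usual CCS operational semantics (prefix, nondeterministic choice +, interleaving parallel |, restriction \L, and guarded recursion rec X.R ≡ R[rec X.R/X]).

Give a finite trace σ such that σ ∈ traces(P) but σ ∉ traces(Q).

LTS(P): 20 reachable states
  u0 = a.(b.b.0 + a.(0 + 0)) | a.((0 + 0)\{a} + b.b.0) → —a→ u1, —a→ u2
  u1 = (b.b.0 + a.(0 + 0)) | a.((0 + 0)\{a} + b.b.0) → —a→ u3, —a→ u4, —b→ u5
  u2 = a.(b.b.0 + a.(0 + 0)) | ((0 + 0)\{a} + b.b.0) → —a→ u4, —b→ u6
  u3 = (0 + 0) | a.((0 + 0)\{a} + b.b.0) → —a→ u7
  u4 = (b.b.0 + a.(0 + 0)) | ((0 + 0)\{a} + b.b.0) → —a→ u7, —b→ u8, —b→ u9
  u5 = b.0 | a.((0 + 0)\{a} + b.b.0) → —a→ u9, —b→ u10
  u6 = a.(b.b.0 + a.(0 + 0)) | b.0 → —a→ u8, —b→ u11
  u7 = (0 + 0) | ((0 + 0)\{a} + b.b.0) → —b→ u12
  u8 = (b.b.0 + a.(0 + 0)) | b.0 → —a→ u12, —b→ u13, —b→ u14
  u9 = b.0 | ((0 + 0)\{a} + b.b.0) → —b→ u14, —b→ u15
  u10 = 0 | a.((0 + 0)\{a} + b.b.0) → —a→ u15
  u11 = a.(b.b.0 + a.(0 + 0)) | 0 → —a→ u13
  u12 = (0 + 0) | b.0 → —b→ u16
  u13 = (b.b.0 + a.(0 + 0)) | 0 → —a→ u16, —b→ u17
  u14 = b.0 | b.0 → —b→ u17, —b→ u18
  u15 = 0 | ((0 + 0)\{a} + b.b.0) → —b→ u18
  u16 = (0 + 0) | 0 → ·
  u17 = b.0 | 0 → —b→ u19
  u18 = 0 | b.0 → —b→ u19
  u19 = 0 | 0 → ·
LTS(Q): 20 reachable states
  v0 = b.(b.b.0 + a.(0 + 0)) | a.((0 + 0)\{a} + b.b.0) → —a→ v1, —b→ v2
  v1 = b.(b.b.0 + a.(0 + 0)) | ((0 + 0)\{a} + b.b.0) → —b→ v3, —b→ v4
  v2 = (b.b.0 + a.(0 + 0)) | a.((0 + 0)\{a} + b.b.0) → —a→ v3, —a→ v5, —b→ v6
  v3 = (b.b.0 + a.(0 + 0)) | ((0 + 0)\{a} + b.b.0) → —a→ v7, —b→ v8, —b→ v9
  v4 = b.(b.b.0 + a.(0 + 0)) | b.0 → —b→ v10, —b→ v8
  v5 = (0 + 0) | a.((0 + 0)\{a} + b.b.0) → —a→ v7
  v6 = b.0 | a.((0 + 0)\{a} + b.b.0) → —a→ v9, —b→ v11
  v7 = (0 + 0) | ((0 + 0)\{a} + b.b.0) → —b→ v12
  v8 = (b.b.0 + a.(0 + 0)) | b.0 → —a→ v12, —b→ v13, —b→ v14
  v9 = b.0 | ((0 + 0)\{a} + b.b.0) → —b→ v14, —b→ v15
  v10 = b.(b.b.0 + a.(0 + 0)) | 0 → —b→ v13
  v11 = 0 | a.((0 + 0)\{a} + b.b.0) → —a→ v15
  v12 = (0 + 0) | b.0 → —b→ v16
  v13 = (b.b.0 + a.(0 + 0)) | 0 → —a→ v16, —b→ v17
  v14 = b.0 | b.0 → —b→ v17, —b→ v18
  v15 = 0 | ((0 + 0)\{a} + b.b.0) → —b→ v18
  v16 = (0 + 0) | 0 → ·
  v17 = b.0 | 0 → —b→ v19
  v18 = 0 | b.0 → —b→ v19
  v19 = 0 | 0 → ·
Run σ = ⟨aa⟩ on P: start {u0}
  step 1 (a): {u1, u2}
  step 2 (a): {u3, u4}
  — P admits the full trace.
Run σ = ⟨aa⟩ on Q: start {v0}
  step 1 (a): {v1}
  step 2 (a): ∅ (Q stuck)

aa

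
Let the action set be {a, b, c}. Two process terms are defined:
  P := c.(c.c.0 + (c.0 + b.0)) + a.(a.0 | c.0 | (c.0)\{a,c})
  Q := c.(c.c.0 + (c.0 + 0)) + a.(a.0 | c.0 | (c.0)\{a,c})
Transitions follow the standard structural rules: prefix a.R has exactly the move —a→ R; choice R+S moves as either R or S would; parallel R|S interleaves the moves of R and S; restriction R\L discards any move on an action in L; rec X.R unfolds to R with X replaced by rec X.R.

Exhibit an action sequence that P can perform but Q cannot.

cb

LTS(P): 8 reachable states
  p0 = c.(c.c.0 + (c.0 + b.0)) + a.(a.0 | c.0 | (c.0)\{a,c}) → ··a··> p1, ··c··> p2
  p1 = a.0 | c.0 | (c.0)\{a,c} → ··a··> p3, ··c··> p4
  p2 = c.c.0 + (c.0 + b.0) → ··b··> p5, ··c··> p5, ··c··> p6
  p3 = 0 | c.0 | (c.0)\{a,c} → ··c··> p7
  p4 = a.0 | 0 | (c.0)\{a,c} → ··a··> p7
  p5 = 0 → stopped
  p6 = c.0 → ··c··> p5
  p7 = 0 | 0 | (c.0)\{a,c} → stopped
LTS(Q): 8 reachable states
  q0 = c.(c.c.0 + (c.0 + 0)) + a.(a.0 | c.0 | (c.0)\{a,c}) → ··a··> q1, ··c··> q2
  q1 = a.0 | c.0 | (c.0)\{a,c} → ··a··> q3, ··c··> q4
  q2 = c.c.0 + (c.0 + 0) → ··c··> q5, ··c··> q6
  q3 = 0 | c.0 | (c.0)\{a,c} → ··c··> q7
  q4 = a.0 | 0 | (c.0)\{a,c} → ··a··> q7
  q5 = 0 → stopped
  q6 = c.0 → ··c··> q5
  q7 = 0 | 0 | (c.0)\{a,c} → stopped
Trace ⟨cb⟩ through P, begin at {p0}:
  step 1 (c): {p2}
  step 2 (b): {p5}
  — P admits the full trace.
Trace ⟨cb⟩ through Q, begin at {q0}:
  step 1 (c): {q2}
  step 2 (b): ∅ (Q stuck)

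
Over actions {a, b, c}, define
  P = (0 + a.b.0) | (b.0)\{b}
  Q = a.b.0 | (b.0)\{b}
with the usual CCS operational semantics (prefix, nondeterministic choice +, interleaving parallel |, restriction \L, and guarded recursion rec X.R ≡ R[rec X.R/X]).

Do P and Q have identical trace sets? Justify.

trace-equivalent

Reachable graph of P (3 states):
  m0 = (0 + a.b.0) | (b.0)\{b} | -a-> m1
  m1 = b.0 | (b.0)\{b} | -b-> m2
  m2 = 0 | (b.0)\{b} | stopped
Reachable graph of Q (3 states):
  n0 = a.b.0 | (b.0)\{b} | -a-> n1
  n1 = b.0 | (b.0)\{b} | -b-> n2
  n2 = 0 | (b.0)\{b} | stopped
Bisimilarity quotient blocks:
  B0 = {m0, n0}
  B1 = {m1, n1}
  B2 = {m2, n2}
m0 ∈ B0, n0 ∈ B0 → same block
Bisimilar ⇒ trace-equivalent.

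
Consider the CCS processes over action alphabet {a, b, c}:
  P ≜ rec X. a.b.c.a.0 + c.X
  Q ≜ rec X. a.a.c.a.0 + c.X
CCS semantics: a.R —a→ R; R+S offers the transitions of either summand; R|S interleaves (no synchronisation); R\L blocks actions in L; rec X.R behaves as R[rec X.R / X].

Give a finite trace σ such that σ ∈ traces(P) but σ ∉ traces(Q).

ab

P's transition system — 5 states:
  s0 = rec X. a.b.c.a.0 + c.X → =a=> s1, =c=> s0
  s1 = b.c.a.0 → =b=> s2
  s2 = c.a.0 → =c=> s3
  s3 = a.0 → =a=> s4
  s4 = 0 → deadlocked
Q's transition system — 5 states:
  t0 = rec X. a.a.c.a.0 + c.X → =a=> t1, =c=> t0
  t1 = a.c.a.0 → =a=> t2
  t2 = c.a.0 → =c=> t3
  t3 = a.0 → =a=> t4
  t4 = 0 → deadlocked
Run σ = ⟨ab⟩ on P: start {s0}
  step 1 (a): {s1}
  step 2 (b): {s2}
  — P admits the full trace.
Run σ = ⟨ab⟩ on Q: start {t0}
  step 1 (a): {t1}
  step 2 (b): ∅ (Q stuck)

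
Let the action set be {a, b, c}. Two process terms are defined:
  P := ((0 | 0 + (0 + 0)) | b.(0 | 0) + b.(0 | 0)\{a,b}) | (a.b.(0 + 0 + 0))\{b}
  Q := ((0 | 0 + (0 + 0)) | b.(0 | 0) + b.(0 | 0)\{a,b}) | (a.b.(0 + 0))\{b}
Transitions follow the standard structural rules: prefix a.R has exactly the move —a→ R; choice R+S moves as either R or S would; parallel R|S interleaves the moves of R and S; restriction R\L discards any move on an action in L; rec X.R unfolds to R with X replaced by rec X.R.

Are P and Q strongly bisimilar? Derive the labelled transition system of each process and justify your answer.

LTS(P): 6 reachable states
  m0 = ((0 | 0 + (0 + 0)) | b.(0 | 0) + b.(0 | 0)\{a,b}) | (a.b.(0 + 0 + 0))\{b} ⊢ =a=> m1, =b=> m2, =b=> m3
  m1 = ((0 | 0 + (0 + 0)) | b.(0 | 0) + b.(0 | 0)\{a,b}) | (b.(0 + 0 + 0))\{b} ⊢ =b=> m4, =b=> m5
  m2 = (0 | 0 + (0 + 0)) | (0 | 0) | (a.b.(0 + 0 + 0))\{b} ⊢ =a=> m4
  m3 = (0 | 0)\{a,b} | (a.b.(0 + 0 + 0))\{b} ⊢ =a=> m5
  m4 = (0 | 0 + (0 + 0)) | (0 | 0) | (b.(0 + 0 + 0))\{b} ⊢ (no moves)
  m5 = (0 | 0)\{a,b} | (b.(0 + 0 + 0))\{b} ⊢ (no moves)
LTS(Q): 6 reachable states
  n0 = ((0 | 0 + (0 + 0)) | b.(0 | 0) + b.(0 | 0)\{a,b}) | (a.b.(0 + 0))\{b} ⊢ =a=> n1, =b=> n2, =b=> n3
  n1 = ((0 | 0 + (0 + 0)) | b.(0 | 0) + b.(0 | 0)\{a,b}) | (b.(0 + 0))\{b} ⊢ =b=> n4, =b=> n5
  n2 = (0 | 0 + (0 + 0)) | (0 | 0) | (a.b.(0 + 0))\{b} ⊢ =a=> n4
  n3 = (0 | 0)\{a,b} | (a.b.(0 + 0))\{b} ⊢ =a=> n5
  n4 = (0 | 0 + (0 + 0)) | (0 | 0) | (b.(0 + 0))\{b} ⊢ (no moves)
  n5 = (0 | 0)\{a,b} | (b.(0 + 0))\{b} ⊢ (no moves)
Bisimilarity quotient blocks:
  B0 = {m0, n0}
  B1 = {m1, n1}
  B2 = {m4, m5, n4, n5}
  B3 = {m2, m3, n2, n3}
m0 ∈ B0, n0 ∈ B0 → same block

YES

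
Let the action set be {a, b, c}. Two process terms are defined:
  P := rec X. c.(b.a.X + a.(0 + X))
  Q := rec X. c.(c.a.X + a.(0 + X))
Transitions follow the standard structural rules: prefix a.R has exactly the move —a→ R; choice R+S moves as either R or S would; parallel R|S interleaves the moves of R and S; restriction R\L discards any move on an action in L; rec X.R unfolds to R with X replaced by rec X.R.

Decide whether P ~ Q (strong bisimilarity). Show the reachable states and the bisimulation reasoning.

NO

P's transition system — 4 states:
  m0 = rec X. c.(b.a.X + a.(0 + X)) | ··c··> m1
  m1 = b.a.(rec X. c.(b.a.X + a.(0 + X))) + a.(0 + (rec X. c.(b.a.X + a.(0 + X)))) | ··a··> m2, ··b··> m3
  m2 = 0 + (rec X. c.(b.a.X + a.(0 + X))) | ··c··> m1
  m3 = a.(rec X. c.(b.a.X + a.(0 + X))) | ··a··> m0
Q's transition system — 4 states:
  n0 = rec X. c.(c.a.X + a.(0 + X)) | ··c··> n1
  n1 = c.a.(rec X. c.(c.a.X + a.(0 + X))) + a.(0 + (rec X. c.(c.a.X + a.(0 + X)))) | ··a··> n2, ··c··> n3
  n2 = 0 + (rec X. c.(c.a.X + a.(0 + X))) | ··c··> n1
  n3 = a.(rec X. c.(c.a.X + a.(0 + X))) | ··a··> n0
Bisimilarity quotient blocks:
  B0 = {m0, m2}
  B1 = {m1}
  B2 = {m3}
  B3 = {n0, n2}
  B4 = {n1}
  B5 = {n3}
m0 ∈ B0, n0 ∈ B3 → different blocks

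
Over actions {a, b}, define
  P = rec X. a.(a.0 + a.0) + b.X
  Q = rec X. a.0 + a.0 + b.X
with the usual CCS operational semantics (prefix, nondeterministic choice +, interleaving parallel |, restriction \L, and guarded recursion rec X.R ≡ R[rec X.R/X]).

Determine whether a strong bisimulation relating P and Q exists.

not bisimilar

LTS(P): 3 reachable states
  p0 = rec X. a.(a.0 + a.0) + b.X has moves --a--▸ p1, --b--▸ p0
  p1 = a.0 + a.0 has moves --a--▸ p2
  p2 = 0 has moves (no moves)
LTS(Q): 2 reachable states
  q0 = rec X. a.0 + a.0 + b.X has moves --a--▸ q1, --b--▸ q0
  q1 = 0 has moves (no moves)
Coarsest stable partition (strong bisimilarity classes):
  B0 = {p0}
  B1 = {p1}
  B2 = {p2, q1}
  B3 = {q0}
p0 ∈ B0, q0 ∈ B3 → different blocks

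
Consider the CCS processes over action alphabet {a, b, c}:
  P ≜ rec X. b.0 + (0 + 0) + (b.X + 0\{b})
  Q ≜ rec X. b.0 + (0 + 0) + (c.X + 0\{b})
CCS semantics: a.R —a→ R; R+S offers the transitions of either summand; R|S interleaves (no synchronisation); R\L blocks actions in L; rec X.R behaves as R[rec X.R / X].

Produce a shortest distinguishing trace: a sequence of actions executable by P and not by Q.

bb

LTS(P): 2 reachable states
  s0 = rec X. b.0 + (0 + 0) + (b.X + 0\{b}) has moves =b=> s0, =b=> s1
  s1 = 0 has moves ∅
LTS(Q): 2 reachable states
  t0 = rec X. b.0 + (0 + 0) + (c.X + 0\{b}) has moves =b=> t1, =c=> t0
  t1 = 0 has moves ∅
Run σ = ⟨bb⟩ on P: start {s0}
  after b @ step 1: {s0, s1}
  after b @ step 2: {s0, s1}
  P completes σ.
Run σ = ⟨bb⟩ on Q: start {t0}
  after b @ step 1: {t1}
  after b @ step 2: ∅  — Q cannot continue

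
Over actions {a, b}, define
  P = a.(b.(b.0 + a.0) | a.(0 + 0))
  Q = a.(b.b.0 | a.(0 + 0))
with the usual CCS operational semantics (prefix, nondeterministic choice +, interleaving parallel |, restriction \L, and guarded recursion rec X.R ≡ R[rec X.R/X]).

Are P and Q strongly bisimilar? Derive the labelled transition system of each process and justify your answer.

P ≁ Q

P's transition system — 7 states:
  p0 = a.(b.(b.0 + a.0) | a.(0 + 0)) | ··a··> p1
  p1 = b.(b.0 + a.0) | a.(0 + 0) | ··a··> p2, ··b··> p3
  p2 = b.(b.0 + a.0) | (0 + 0) | ··b··> p4
  p3 = (b.0 + a.0) | a.(0 + 0) | ··a··> p4, ··a··> p5, ··b··> p5
  p4 = (b.0 + a.0) | (0 + 0) | ··a··> p6, ··b··> p6
  p5 = 0 | a.(0 + 0) | ··a··> p6
  p6 = 0 | (0 + 0) | ·
Q's transition system — 7 states:
  q0 = a.(b.b.0 | a.(0 + 0)) | ··a··> q1
  q1 = b.b.0 | a.(0 + 0) | ··a··> q2, ··b··> q3
  q2 = b.b.0 | (0 + 0) | ··b··> q4
  q3 = b.0 | a.(0 + 0) | ··a··> q4, ··b··> q5
  q4 = b.0 | (0 + 0) | ··b··> q6
  q5 = 0 | a.(0 + 0) | ··a··> q6
  q6 = 0 | (0 + 0) | ·
Coarsest stable partition (strong bisimilarity classes):
  B0 = {p0}
  B1 = {p1}
  B2 = {p2}
  B3 = {p4}
  B4 = {p6, q6}
  B5 = {p3}
  B6 = {p5, q5}
  B7 = {q0}
  B8 = {q1}
  B9 = {q3}
  B10 = {q4}
  B11 = {q2}
p0 ∈ B0, q0 ∈ B7 → different blocks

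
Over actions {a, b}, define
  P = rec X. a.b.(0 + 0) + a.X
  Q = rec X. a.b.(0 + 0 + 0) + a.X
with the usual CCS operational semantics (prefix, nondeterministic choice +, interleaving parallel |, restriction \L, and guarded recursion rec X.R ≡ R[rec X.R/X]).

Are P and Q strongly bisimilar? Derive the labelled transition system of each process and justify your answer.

P ~ Q

LTS(P): 3 reachable states
  s0 = rec X. a.b.(0 + 0) + a.X has moves ··a··> s0, ··a··> s1
  s1 = b.(0 + 0) has moves ··b··> s2
  s2 = 0 + 0 has moves (no moves)
LTS(Q): 3 reachable states
  t0 = rec X. a.b.(0 + 0 + 0) + a.X has moves ··a··> t0, ··a··> t1
  t1 = b.(0 + 0 + 0) has moves ··b··> t2
  t2 = 0 + 0 + 0 has moves (no moves)
Bisimilarity quotient blocks:
  B0 = {s0, t0}
  B1 = {s1, t1}
  B2 = {s2, t2}
s0 ∈ B0, t0 ∈ B0 → same block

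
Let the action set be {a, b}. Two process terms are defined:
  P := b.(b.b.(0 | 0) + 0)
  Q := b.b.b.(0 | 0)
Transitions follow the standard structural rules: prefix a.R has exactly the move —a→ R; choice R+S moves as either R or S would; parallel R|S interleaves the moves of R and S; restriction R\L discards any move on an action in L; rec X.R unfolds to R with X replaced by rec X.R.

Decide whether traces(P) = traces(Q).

trace-equivalent

Reachable graph of P (4 states):
  m0 = b.(b.b.(0 | 0) + 0) has moves --b--▸ m1
  m1 = b.b.(0 | 0) + 0 has moves --b--▸ m2
  m2 = b.(0 | 0) has moves --b--▸ m3
  m3 = 0 | 0 has moves (no moves)
Reachable graph of Q (4 states):
  n0 = b.b.b.(0 | 0) has moves --b--▸ n1
  n1 = b.b.(0 | 0) has moves --b--▸ n2
  n2 = b.(0 | 0) has moves --b--▸ n3
  n3 = 0 | 0 has moves (no moves)
Partition-refinement fixed point:
  B0 = {m0, n0}
  B1 = {m1, n1}
  B2 = {m2, n2}
  B3 = {m3, n3}
m0 ∈ B0, n0 ∈ B0 → same block
Bisimilar ⇒ trace-equivalent.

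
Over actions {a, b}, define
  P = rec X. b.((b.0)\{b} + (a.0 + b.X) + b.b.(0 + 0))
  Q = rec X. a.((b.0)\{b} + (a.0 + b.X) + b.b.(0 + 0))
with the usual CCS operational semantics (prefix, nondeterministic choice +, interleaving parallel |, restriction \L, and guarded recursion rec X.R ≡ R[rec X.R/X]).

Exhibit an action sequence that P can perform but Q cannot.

b

P's transition system — 5 states:
  p0 = rec X. b.((b.0)\{b} + (a.0 + b.X) + b.b.(0 + 0)) ⊢ ··b··> p1
  p1 = (b.0)\{b} + (a.0 + b.(rec X. b.((b.0)\{b} + (a.0 + b.X) + b.b.(0 + 0)))) + b.b.(0 + 0) ⊢ ··a··> p2, ··b··> p0, ··b··> p3
  p2 = 0 ⊢ ·
  p3 = b.(0 + 0) ⊢ ··b··> p4
  p4 = 0 + 0 ⊢ ·
Q's transition system — 5 states:
  q0 = rec X. a.((b.0)\{b} + (a.0 + b.X) + b.b.(0 + 0)) ⊢ ··a··> q1
  q1 = (b.0)\{b} + (a.0 + b.(rec X. a.((b.0)\{b} + (a.0 + b.X) + b.b.(0 + 0)))) + b.b.(0 + 0) ⊢ ··a··> q2, ··b··> q0, ··b··> q3
  q2 = 0 ⊢ ·
  q3 = b.(0 + 0) ⊢ ··b··> q4
  q4 = 0 + 0 ⊢ ·
Executing b from P (initial set {p0}):
  after b @ step 1: {p1}
  — P admits the full trace.
Executing b from Q (initial set {q0}):
  after b @ step 1: ∅  — Q cannot continue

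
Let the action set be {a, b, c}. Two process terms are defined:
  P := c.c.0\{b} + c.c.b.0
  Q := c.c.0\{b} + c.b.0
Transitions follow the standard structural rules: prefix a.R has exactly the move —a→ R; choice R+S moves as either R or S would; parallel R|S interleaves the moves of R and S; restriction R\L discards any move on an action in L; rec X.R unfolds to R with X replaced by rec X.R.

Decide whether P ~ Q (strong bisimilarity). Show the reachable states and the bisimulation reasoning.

Reachable graph of P (6 states):
  u0 = c.c.0\{b} + c.c.b.0 :: ··c··> u1, ··c··> u2
  u1 = c.0\{b} :: ··c··> u3
  u2 = c.b.0 :: ··c··> u4
  u3 = 0\{b} :: deadlocked
  u4 = b.0 :: ··b··> u5
  u5 = 0 :: deadlocked
Reachable graph of Q (5 states):
  v0 = c.c.0\{b} + c.b.0 :: ··c··> v1, ··c··> v2
  v1 = b.0 :: ··b··> v3
  v2 = c.0\{b} :: ··c··> v4
  v3 = 0 :: deadlocked
  v4 = 0\{b} :: deadlocked
Coarsest stable partition (strong bisimilarity classes):
  B0 = {u0}
  B1 = {u2}
  B2 = {u4, v1}
  B3 = {u3, u5, v3, v4}
  B4 = {u1, v2}
  B5 = {v0}
u0 ∈ B0, v0 ∈ B5 → different blocks

P ≁ Q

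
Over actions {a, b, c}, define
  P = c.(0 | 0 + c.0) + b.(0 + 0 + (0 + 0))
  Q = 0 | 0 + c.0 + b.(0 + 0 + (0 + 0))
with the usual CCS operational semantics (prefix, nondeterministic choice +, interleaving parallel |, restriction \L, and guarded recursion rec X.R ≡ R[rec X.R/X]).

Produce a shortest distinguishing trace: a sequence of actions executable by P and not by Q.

LTS(P): 4 reachable states
  s0 = c.(0 | 0 + c.0) + b.(0 + 0 + (0 + 0)) ⊢ =b=> s1, =c=> s2
  s1 = 0 + 0 + (0 + 0) ⊢ ∅
  s2 = 0 | 0 + c.0 ⊢ =c=> s3
  s3 = 0 ⊢ ∅
LTS(Q): 3 reachable states
  t0 = 0 | 0 + c.0 + b.(0 + 0 + (0 + 0)) ⊢ =b=> t1, =c=> t2
  t1 = 0 + 0 + (0 + 0) ⊢ ∅
  t2 = 0 ⊢ ∅
Executing cc from P (initial set {s0}):
  after c @ step 1: {s2}
  after c @ step 2: {s3}
  ✓ P
Executing cc from Q (initial set {t0}):
  after c @ step 1: {t2}
  after c @ step 2: ∅ (Q stuck)

cc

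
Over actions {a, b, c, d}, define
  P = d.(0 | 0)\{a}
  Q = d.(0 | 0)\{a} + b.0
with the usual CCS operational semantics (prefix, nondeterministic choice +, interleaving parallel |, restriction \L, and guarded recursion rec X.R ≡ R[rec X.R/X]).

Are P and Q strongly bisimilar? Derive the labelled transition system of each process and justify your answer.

P ≁ Q

P's transition system — 2 states:
  m0 = d.(0 | 0)\{a} has moves =d=> m1
  m1 = (0 | 0)\{a} has moves stopped
Q's transition system — 3 states:
  n0 = d.(0 | 0)\{a} + b.0 has moves =b=> n1, =d=> n2
  n1 = 0 has moves stopped
  n2 = (0 | 0)\{a} has moves stopped
Coarsest stable partition (strong bisimilarity classes):
  B0 = {m0}
  B1 = {m1, n1, n2}
  B2 = {n0}
m0 ∈ B0, n0 ∈ B2 → different blocks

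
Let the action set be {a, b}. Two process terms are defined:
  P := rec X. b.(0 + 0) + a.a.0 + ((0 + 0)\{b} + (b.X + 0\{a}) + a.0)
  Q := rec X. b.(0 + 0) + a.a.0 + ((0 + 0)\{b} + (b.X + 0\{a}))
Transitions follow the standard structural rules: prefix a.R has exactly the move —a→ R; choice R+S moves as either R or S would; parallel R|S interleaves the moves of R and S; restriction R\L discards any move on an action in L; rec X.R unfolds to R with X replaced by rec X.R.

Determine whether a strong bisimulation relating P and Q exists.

P ≁ Q

Reachable graph of P (4 states):
  u0 = rec X. b.(0 + 0) + a.a.0 + ((0 + 0)\{b} + (b.X + 0\{a}) + a.0) → =a=> u1, =a=> u2, =b=> u0, =b=> u3
  u1 = 0 → stopped
  u2 = a.0 → =a=> u1
  u3 = 0 + 0 → stopped
Reachable graph of Q (4 states):
  v0 = rec X. b.(0 + 0) + a.a.0 + ((0 + 0)\{b} + (b.X + 0\{a})) → =a=> v1, =b=> v0, =b=> v2
  v1 = a.0 → =a=> v3
  v2 = 0 + 0 → stopped
  v3 = 0 → stopped
Bisimilarity quotient blocks:
  B0 = {u0}
  B1 = {u1, u3, v2, v3}
  B2 = {u2, v1}
  B3 = {v0}
u0 ∈ B0, v0 ∈ B3 → different blocks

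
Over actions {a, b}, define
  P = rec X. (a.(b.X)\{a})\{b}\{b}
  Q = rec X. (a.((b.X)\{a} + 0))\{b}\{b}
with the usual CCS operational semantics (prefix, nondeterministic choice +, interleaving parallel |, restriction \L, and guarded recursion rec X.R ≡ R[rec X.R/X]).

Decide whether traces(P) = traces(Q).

traces(P) = traces(Q)

Reachable graph of P (2 states):
  m0 = rec X. (a.(b.X)\{a})\{b}\{b} :: -a-> m1
  m1 = (b.(rec X. (a.(b.X)\{a})\{b}\{b}))\{a}\{b}\{b} :: (no moves)
Reachable graph of Q (2 states):
  n0 = rec X. (a.((b.X)\{a} + 0))\{b}\{b} :: -a-> n1
  n1 = ((b.(rec X. (a.((b.X)\{a} + 0))\{b}\{b}))\{a} + 0)\{b}\{b} :: (no moves)
Coarsest stable partition (strong bisimilarity classes):
  B0 = {m0, n0}
  B1 = {m1, n1}
m0 ∈ B0, n0 ∈ B0 → same block
Bisimilar ⇒ trace-equivalent.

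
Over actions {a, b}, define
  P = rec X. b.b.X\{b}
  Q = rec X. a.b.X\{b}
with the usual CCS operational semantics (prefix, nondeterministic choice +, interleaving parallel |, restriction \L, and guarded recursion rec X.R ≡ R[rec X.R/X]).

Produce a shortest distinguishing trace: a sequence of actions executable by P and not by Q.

b

Reachable graph of P (3 states):
  p0 = rec X. b.b.X\{b} → =b=> p1
  p1 = b.(rec X. b.b.X\{b})\{b} → =b=> p2
  p2 = (rec X. b.b.X\{b})\{b} → ∅
Reachable graph of Q (4 states):
  q0 = rec X. a.b.X\{b} → =a=> q1
  q1 = b.(rec X. a.b.X\{b})\{b} → =b=> q2
  q2 = (rec X. a.b.X\{b})\{b} → =a=> q3
  q3 = (b.(rec X. a.b.X\{b})\{b})\{b} → ∅
Executing b from P (initial set {p0}):
  after b @ step 1: {p1}
  ✓ P
Executing b from Q (initial set {q0}):
  after b @ step 1: ∅ (Q stuck)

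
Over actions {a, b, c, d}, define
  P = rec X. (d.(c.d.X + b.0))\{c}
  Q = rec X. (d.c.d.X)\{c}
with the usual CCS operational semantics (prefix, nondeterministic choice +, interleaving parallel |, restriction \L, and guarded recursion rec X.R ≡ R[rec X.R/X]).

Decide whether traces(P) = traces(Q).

traces(P) ≠ traces(Q) — witness ⟨db⟩

LTS(P): 3 reachable states
  s0 = rec X. (d.(c.d.X + b.0))\{c} | -d-> s1
  s1 = (c.d.(rec X. (d.(c.d.X + b.0))\{c}) + b.0)\{c} | -b-> s2
  s2 = 0\{c} | ∅
LTS(Q): 2 reachable states
  t0 = rec X. (d.c.d.X)\{c} | -d-> t1
  t1 = (c.d.(rec X. (d.c.d.X)\{c}))\{c} | ∅
Run σ = ⟨db⟩ on P: start {s0}
  [1] d ⇒ {s1}
  [2] b ⇒ {s2}
  — P admits the full trace.
Run σ = ⟨db⟩ on Q: start {t0}
  [1] d ⇒ {t1}
  [2] b ⇒ no successor for Q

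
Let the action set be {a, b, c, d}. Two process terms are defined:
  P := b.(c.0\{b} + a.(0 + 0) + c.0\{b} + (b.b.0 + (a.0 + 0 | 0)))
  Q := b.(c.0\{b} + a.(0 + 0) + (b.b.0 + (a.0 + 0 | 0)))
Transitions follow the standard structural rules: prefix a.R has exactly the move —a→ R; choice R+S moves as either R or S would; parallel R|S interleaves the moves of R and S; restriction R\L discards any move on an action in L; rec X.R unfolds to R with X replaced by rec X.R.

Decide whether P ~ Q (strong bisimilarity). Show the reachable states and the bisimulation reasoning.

YES

LTS(P): 6 reachable states
  p0 = b.(c.0\{b} + a.(0 + 0) + c.0\{b} + (b.b.0 + (a.0 + 0 | 0))) | =b=> p1
  p1 = c.0\{b} + a.(0 + 0) + c.0\{b} + (b.b.0 + (a.0 + 0 | 0)) | =a=> p2, =a=> p3, =b=> p4, =c=> p5
  p2 = 0 | ∅
  p3 = 0 + 0 | ∅
  p4 = b.0 | =b=> p2
  p5 = 0\{b} | ∅
LTS(Q): 6 reachable states
  q0 = b.(c.0\{b} + a.(0 + 0) + (b.b.0 + (a.0 + 0 | 0))) | =b=> q1
  q1 = c.0\{b} + a.(0 + 0) + (b.b.0 + (a.0 + 0 | 0)) | =a=> q2, =a=> q3, =b=> q4, =c=> q5
  q2 = 0 | ∅
  q3 = 0 + 0 | ∅
  q4 = b.0 | =b=> q2
  q5 = 0\{b} | ∅
Bisimilarity quotient blocks:
  B0 = {p0, q0}
  B1 = {p1, q1}
  B2 = {p2, p3, p5, q2, q3, q5}
  B3 = {p4, q4}
p0 ∈ B0, q0 ∈ B0 → same block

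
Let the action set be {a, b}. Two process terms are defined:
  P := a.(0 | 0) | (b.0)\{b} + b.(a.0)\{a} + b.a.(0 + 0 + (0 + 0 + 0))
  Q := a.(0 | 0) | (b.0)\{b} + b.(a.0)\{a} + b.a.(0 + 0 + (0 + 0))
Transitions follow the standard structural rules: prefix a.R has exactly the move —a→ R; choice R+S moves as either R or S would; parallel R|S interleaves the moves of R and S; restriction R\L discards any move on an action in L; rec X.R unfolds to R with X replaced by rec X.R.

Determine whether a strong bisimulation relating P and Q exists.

bisimilar

Reachable graph of P (5 states):
  p0 = a.(0 | 0) | (b.0)\{b} + b.(a.0)\{a} + b.a.(0 + 0 + (0 + 0 + 0)) | -a-> p1, -b-> p2, -b-> p3
  p1 = 0 | 0 | (b.0)\{b} | deadlocked
  p2 = (a.0)\{a} | deadlocked
  p3 = a.(0 + 0 + (0 + 0 + 0)) | -a-> p4
  p4 = 0 + 0 + (0 + 0 + 0) | deadlocked
Reachable graph of Q (5 states):
  q0 = a.(0 | 0) | (b.0)\{b} + b.(a.0)\{a} + b.a.(0 + 0 + (0 + 0)) | -a-> q1, -b-> q2, -b-> q3
  q1 = 0 | 0 | (b.0)\{b} | deadlocked
  q2 = (a.0)\{a} | deadlocked
  q3 = a.(0 + 0 + (0 + 0)) | -a-> q4
  q4 = 0 + 0 + (0 + 0) | deadlocked
Coarsest stable partition (strong bisimilarity classes):
  B0 = {p0, q0}
  B1 = {p1, p2, p4, q1, q2, q4}
  B2 = {p3, q3}
p0 ∈ B0, q0 ∈ B0 → same block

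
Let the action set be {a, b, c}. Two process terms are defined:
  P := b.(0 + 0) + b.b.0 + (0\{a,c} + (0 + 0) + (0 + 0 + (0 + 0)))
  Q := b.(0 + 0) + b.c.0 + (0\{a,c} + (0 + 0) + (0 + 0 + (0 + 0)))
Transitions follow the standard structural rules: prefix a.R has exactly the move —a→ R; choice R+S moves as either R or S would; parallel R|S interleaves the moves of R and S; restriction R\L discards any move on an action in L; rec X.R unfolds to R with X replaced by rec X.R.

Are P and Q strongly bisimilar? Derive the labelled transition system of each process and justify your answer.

P ≁ Q

LTS(P): 4 reachable states
  p0 = b.(0 + 0) + b.b.0 + (0\{a,c} + (0 + 0) + (0 + 0 + (0 + 0))) | ··b··> p1, ··b··> p2
  p1 = 0 + 0 | ∅
  p2 = b.0 | ··b··> p3
  p3 = 0 | ∅
LTS(Q): 4 reachable states
  q0 = b.(0 + 0) + b.c.0 + (0\{a,c} + (0 + 0) + (0 + 0 + (0 + 0))) | ··b··> q1, ··b··> q2
  q1 = 0 + 0 | ∅
  q2 = c.0 | ··c··> q3
  q3 = 0 | ∅
Bisimilarity quotient blocks:
  B0 = {p0}
  B1 = {p2}
  B2 = {p1, p3, q1, q3}
  B3 = {q0}
  B4 = {q2}
p0 ∈ B0, q0 ∈ B3 → different blocks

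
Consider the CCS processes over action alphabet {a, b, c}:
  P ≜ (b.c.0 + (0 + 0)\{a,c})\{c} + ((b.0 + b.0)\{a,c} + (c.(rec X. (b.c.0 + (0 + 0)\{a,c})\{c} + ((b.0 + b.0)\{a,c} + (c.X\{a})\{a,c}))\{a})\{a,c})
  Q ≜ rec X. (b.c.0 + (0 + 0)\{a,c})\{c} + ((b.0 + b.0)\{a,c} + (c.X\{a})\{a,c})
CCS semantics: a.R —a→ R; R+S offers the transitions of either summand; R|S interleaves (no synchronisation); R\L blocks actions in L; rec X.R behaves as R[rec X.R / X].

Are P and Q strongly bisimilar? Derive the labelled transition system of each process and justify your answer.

P ~ Q

P's transition system — 3 states:
  s0 = (b.c.0 + (0 + 0)\{a,c})\{c} + ((b.0 + b.0)\{a,c} + (c.(rec X. (b.c.0 + (0 + 0)\{a,c})\{c} + ((b.0 + b.0)\{a,c} + (c.X\{a})\{a,c}))\{a})\{a,c}) | =b=> s1, =b=> s2
  s1 = (c.0)\{c} | ·
  s2 = 0\{a,c} | ·
Q's transition system — 3 states:
  t0 = rec X. (b.c.0 + (0 + 0)\{a,c})\{c} + ((b.0 + b.0)\{a,c} + (c.X\{a})\{a,c}) | =b=> t1, =b=> t2
  t1 = (c.0)\{c} | ·
  t2 = 0\{a,c} | ·
Coarsest stable partition (strong bisimilarity classes):
  B0 = {s0, t0}
  B1 = {s1, s2, t1, t2}
s0 ∈ B0, t0 ∈ B0 → same block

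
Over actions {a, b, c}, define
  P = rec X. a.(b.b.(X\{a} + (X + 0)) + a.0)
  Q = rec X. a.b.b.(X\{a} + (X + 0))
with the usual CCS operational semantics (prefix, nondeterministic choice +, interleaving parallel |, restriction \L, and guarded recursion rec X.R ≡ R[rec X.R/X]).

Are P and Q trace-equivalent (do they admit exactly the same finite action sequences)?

P's transition system — 5 states:
  p0 = rec X. a.(b.b.(X\{a} + (X + 0)) + a.0) has moves —a→ p1
  p1 = b.b.((rec X. a.(b.b.(X\{a} + (X + 0)) + a.0))\{a} + ((rec X. a.(b.b.(X\{a} + (X + 0)) + a.0)) + 0)) + a.0 has moves —a→ p2, —b→ p3
  p2 = 0 has moves deadlocked
  p3 = b.((rec X. a.(b.b.(X\{a} + (X + 0)) + a.0))\{a} + ((rec X. a.(b.b.(X\{a} + (X + 0)) + a.0)) + 0)) has moves —b→ p4
  p4 = (rec X. a.(b.b.(X\{a} + (X + 0)) + a.0))\{a} + ((rec X. a.(b.b.(X\{a} + (X + 0)) + a.0)) + 0) has moves —a→ p1
Q's transition system — 4 states:
  q0 = rec X. a.b.b.(X\{a} + (X + 0)) has moves —a→ q1
  q1 = b.b.((rec X. a.b.b.(X\{a} + (X + 0)))\{a} + ((rec X. a.b.b.(X\{a} + (X + 0))) + 0)) has moves —b→ q2
  q2 = b.((rec X. a.b.b.(X\{a} + (X + 0)))\{a} + ((rec X. a.b.b.(X\{a} + (X + 0))) + 0)) has moves —b→ q3
  q3 = (rec X. a.b.b.(X\{a} + (X + 0)))\{a} + ((rec X. a.b.b.(X\{a} + (X + 0))) + 0) has moves —a→ q1
Trace ⟨aa⟩ through P, begin at {p0}:
  after a @ step 1: {p1}
  after a @ step 2: {p2}
  P completes σ.
Trace ⟨aa⟩ through Q, begin at {q0}:
  after a @ step 1: {q1}
  after a @ step 2: no successor for Q

trace-distinct — witness ⟨aa⟩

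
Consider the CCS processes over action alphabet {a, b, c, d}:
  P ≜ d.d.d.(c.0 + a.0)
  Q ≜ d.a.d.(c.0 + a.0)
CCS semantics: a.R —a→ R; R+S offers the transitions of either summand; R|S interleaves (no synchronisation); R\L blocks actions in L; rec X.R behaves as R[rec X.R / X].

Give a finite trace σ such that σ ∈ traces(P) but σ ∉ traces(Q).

dd

LTS(P): 5 reachable states
  s0 = d.d.d.(c.0 + a.0) ⊢ —d→ s1
  s1 = d.d.(c.0 + a.0) ⊢ —d→ s2
  s2 = d.(c.0 + a.0) ⊢ —d→ s3
  s3 = c.0 + a.0 ⊢ —a→ s4, —c→ s4
  s4 = 0 ⊢ deadlocked
LTS(Q): 5 reachable states
  t0 = d.a.d.(c.0 + a.0) ⊢ —d→ t1
  t1 = a.d.(c.0 + a.0) ⊢ —a→ t2
  t2 = d.(c.0 + a.0) ⊢ —d→ t3
  t3 = c.0 + a.0 ⊢ —a→ t4, —c→ t4
  t4 = 0 ⊢ deadlocked
Executing dd from P (initial set {s0}):
  step 1 (d): {s1}
  step 2 (d): {s2}
  P completes σ.
Executing dd from Q (initial set {t0}):
  step 1 (d): {t1}
  step 2 (d): no successor for Q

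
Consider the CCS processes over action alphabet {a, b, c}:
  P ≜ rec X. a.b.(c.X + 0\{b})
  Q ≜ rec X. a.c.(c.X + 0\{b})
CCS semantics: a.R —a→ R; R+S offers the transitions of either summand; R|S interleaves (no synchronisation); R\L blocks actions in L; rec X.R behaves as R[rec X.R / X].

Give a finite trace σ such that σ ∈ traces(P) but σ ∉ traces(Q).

ab

LTS(P): 3 reachable states
  u0 = rec X. a.b.(c.X + 0\{b}) | =a=> u1
  u1 = b.(c.(rec X. a.b.(c.X + 0\{b})) + 0\{b}) | =b=> u2
  u2 = c.(rec X. a.b.(c.X + 0\{b})) + 0\{b} | =c=> u0
LTS(Q): 3 reachable states
  v0 = rec X. a.c.(c.X + 0\{b}) | =a=> v1
  v1 = c.(c.(rec X. a.c.(c.X + 0\{b})) + 0\{b}) | =c=> v2
  v2 = c.(rec X. a.c.(c.X + 0\{b})) + 0\{b} | =c=> v0
Trace ⟨ab⟩ through P, begin at {u0}:
  [1] a ⇒ {u1}
  [2] b ⇒ {u2}
  — P admits the full trace.
Trace ⟨ab⟩ through Q, begin at {v0}:
  [1] a ⇒ {v1}
  [2] b ⇒ no successor for Q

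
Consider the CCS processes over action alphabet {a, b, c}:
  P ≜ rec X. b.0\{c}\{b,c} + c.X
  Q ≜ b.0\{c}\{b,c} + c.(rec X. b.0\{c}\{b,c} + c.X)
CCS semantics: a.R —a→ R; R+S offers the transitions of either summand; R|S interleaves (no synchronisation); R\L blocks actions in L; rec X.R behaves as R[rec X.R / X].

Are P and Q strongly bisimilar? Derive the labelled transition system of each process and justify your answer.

P ~ Q

LTS(P): 2 reachable states
  p0 = rec X. b.0\{c}\{b,c} + c.X ⊢ =b=> p1, =c=> p0
  p1 = 0\{c}\{b,c} ⊢ deadlocked
LTS(Q): 3 reachable states
  q0 = b.0\{c}\{b,c} + c.(rec X. b.0\{c}\{b,c} + c.X) ⊢ =b=> q1, =c=> q2
  q1 = 0\{c}\{b,c} ⊢ deadlocked
  q2 = rec X. b.0\{c}\{b,c} + c.X ⊢ =b=> q1, =c=> q2
Bisimilarity quotient blocks:
  B0 = {p0, q0, q2}
  B1 = {p1, q1}
p0 ∈ B0, q0 ∈ B0 → same block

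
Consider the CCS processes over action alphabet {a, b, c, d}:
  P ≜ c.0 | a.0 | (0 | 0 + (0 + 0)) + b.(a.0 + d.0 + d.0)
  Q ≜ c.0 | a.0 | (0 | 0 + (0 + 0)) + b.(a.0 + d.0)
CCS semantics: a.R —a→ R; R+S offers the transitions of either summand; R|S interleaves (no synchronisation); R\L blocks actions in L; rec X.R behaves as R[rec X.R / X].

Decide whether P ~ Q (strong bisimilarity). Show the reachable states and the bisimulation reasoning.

LTS(P): 6 reachable states
  s0 = c.0 | a.0 | (0 | 0 + (0 + 0)) + b.(a.0 + d.0 + d.0) has moves --a--▸ s1, --b--▸ s2, --c--▸ s3
  s1 = c.0 | 0 | (0 | 0 + (0 + 0)) has moves --c--▸ s4
  s2 = a.0 + d.0 + d.0 has moves --a--▸ s5, --d--▸ s5
  s3 = 0 | a.0 | (0 | 0 + (0 + 0)) has moves --a--▸ s4
  s4 = 0 | 0 | (0 | 0 + (0 + 0)) has moves ·
  s5 = 0 has moves ·
LTS(Q): 6 reachable states
  t0 = c.0 | a.0 | (0 | 0 + (0 + 0)) + b.(a.0 + d.0) has moves --a--▸ t1, --b--▸ t2, --c--▸ t3
  t1 = c.0 | 0 | (0 | 0 + (0 + 0)) has moves --c--▸ t4
  t2 = a.0 + d.0 has moves --a--▸ t5, --d--▸ t5
  t3 = 0 | a.0 | (0 | 0 + (0 + 0)) has moves --a--▸ t4
  t4 = 0 | 0 | (0 | 0 + (0 + 0)) has moves ·
  t5 = 0 has moves ·
Partition-refinement fixed point:
  B0 = {s0, t0}
  B1 = {s1, t1}
  B2 = {s4, s5, t4, t5}
  B3 = {s3, t3}
  B4 = {s2, t2}
s0 ∈ B0, t0 ∈ B0 → same block

P ~ Q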